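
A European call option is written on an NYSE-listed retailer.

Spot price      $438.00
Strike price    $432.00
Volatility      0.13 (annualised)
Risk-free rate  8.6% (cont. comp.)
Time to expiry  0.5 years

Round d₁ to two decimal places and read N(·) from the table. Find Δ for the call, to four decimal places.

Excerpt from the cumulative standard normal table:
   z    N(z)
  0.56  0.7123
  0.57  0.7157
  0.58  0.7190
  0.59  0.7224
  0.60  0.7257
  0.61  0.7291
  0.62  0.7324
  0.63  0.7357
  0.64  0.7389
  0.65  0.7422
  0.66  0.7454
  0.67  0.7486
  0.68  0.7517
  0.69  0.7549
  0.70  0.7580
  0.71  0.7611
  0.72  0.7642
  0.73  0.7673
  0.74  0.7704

σ√T = 0.13 × 0.7071 = 0.0919
d₁ = [ln(438/432) + (0.086 + 0.13²/2)·0.5] / 0.0919 = [0.0138 + 0.0472] / 0.0919 = 0.6638 → 0.66
N(d₁) = N(0.66) = 0.7454
Δ_call = N(d₁) = 0.7454

0.7454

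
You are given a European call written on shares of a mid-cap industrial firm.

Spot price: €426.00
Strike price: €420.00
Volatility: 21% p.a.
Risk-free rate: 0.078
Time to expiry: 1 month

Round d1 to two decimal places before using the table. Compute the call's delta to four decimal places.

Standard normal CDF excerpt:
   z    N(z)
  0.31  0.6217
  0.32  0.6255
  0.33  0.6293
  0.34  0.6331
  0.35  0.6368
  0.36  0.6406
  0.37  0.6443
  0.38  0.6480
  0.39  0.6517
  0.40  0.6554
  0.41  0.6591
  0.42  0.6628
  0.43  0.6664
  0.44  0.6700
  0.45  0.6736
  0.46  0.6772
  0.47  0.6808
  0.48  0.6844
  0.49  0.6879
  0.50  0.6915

0.6443

T = 0.08333;  σ√T = 0.0606
d₁ = [ln(426/420) + (0.078 + 0.21²/2)·0.08333] / 0.0606 = [0.0142 + 0.0083] / 0.0606 = 0.3715 ⇒ 0.37
N(d₁) = N(0.37) = 0.6443
Δ_call = N(d₁) = 0.6443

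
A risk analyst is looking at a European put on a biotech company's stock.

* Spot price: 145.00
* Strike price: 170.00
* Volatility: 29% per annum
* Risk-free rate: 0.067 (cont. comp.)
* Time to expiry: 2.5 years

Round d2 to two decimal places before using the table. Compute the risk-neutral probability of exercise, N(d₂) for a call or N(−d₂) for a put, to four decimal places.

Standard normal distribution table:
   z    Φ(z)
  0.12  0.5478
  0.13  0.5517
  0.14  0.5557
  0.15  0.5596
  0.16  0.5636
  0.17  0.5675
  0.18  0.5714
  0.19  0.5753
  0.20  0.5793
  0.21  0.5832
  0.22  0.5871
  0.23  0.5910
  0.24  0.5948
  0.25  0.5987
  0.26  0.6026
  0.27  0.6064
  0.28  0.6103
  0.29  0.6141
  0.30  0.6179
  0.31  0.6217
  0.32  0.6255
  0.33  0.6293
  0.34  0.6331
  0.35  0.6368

0.5832

σ√T = 0.29 × 1.5811 = 0.4585
d₁ = [ln(145/170) + (0.067 + ½·0.29²)·2.5] / (σ√T) = (-0.1591 + 0.2726) / 0.4585 = 0.2477 which rounds to 0.25
d₂ = 0.2477 − 0.4585 = -0.2109 which rounds to -0.21
Pr(exercise) under Q = N(−d₂) = N(0.21) = 0.5832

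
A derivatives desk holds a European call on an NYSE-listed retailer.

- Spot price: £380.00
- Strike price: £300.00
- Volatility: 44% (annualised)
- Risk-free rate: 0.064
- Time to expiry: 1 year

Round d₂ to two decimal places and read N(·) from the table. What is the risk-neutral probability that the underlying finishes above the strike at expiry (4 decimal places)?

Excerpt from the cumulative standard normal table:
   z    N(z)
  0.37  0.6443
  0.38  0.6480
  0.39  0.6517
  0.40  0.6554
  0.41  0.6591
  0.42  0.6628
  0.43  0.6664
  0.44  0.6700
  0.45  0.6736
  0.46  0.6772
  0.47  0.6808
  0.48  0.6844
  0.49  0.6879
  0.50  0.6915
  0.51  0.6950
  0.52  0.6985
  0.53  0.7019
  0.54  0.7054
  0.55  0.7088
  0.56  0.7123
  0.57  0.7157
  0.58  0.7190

T = 1;  σ√T = 0.4400
d₁ = [ln(380/300) + (0.064 + ½·0.44²)·1] / (σ√T) = (0.2364 + 0.1608) / 0.4400 = 0.9027 → 0.90
d₂ = 0.9027 − 0.4400 = 0.4627 → 0.46
Pr(exercise) under Q = N(d₂) = 0.6772

0.6772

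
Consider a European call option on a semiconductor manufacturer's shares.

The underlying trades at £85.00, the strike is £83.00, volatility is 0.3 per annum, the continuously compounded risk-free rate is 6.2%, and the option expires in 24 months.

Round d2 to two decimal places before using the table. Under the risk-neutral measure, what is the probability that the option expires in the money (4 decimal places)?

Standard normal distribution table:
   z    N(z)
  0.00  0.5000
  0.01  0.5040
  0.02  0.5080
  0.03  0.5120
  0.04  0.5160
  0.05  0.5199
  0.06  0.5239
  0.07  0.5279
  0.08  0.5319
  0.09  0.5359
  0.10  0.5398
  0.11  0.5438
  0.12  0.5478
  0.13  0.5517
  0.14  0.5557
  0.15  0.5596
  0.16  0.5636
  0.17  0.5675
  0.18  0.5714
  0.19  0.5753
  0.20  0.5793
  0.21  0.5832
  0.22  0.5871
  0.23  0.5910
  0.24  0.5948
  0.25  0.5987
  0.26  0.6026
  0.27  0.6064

T = 2;  σ√T = 0.4243
d₁ = [ln(85/83) + (0.062 + 0.3²/2)·2] / 0.4243 = [0.0238 + 0.2140] / 0.4243 = 0.5605 → 0.56
d₂ = d₁ − σ√T = 0.5605 − 0.4243 = 0.1363 → 0.14
Risk-neutral Pr[S_T > K] = N(d₂) = N(0.14) = 0.5557

0.5557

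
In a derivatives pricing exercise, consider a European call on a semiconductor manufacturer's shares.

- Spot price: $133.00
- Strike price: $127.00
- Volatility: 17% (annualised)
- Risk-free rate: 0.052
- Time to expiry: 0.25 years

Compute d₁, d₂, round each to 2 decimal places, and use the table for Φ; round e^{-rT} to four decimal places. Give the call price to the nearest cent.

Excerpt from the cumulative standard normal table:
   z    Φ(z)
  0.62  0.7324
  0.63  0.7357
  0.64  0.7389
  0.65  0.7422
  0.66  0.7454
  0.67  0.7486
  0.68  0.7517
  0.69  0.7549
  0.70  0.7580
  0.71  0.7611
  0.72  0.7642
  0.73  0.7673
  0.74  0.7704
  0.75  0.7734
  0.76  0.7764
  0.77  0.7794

T = 0.25;  σ√T = 0.0850
ln(S/K) + (r + σ²/2)T = ln(133/127) + (0.052 + 0.17²/2)·0.25 = 0.0462 + 0.0166 = 0.0628
d₁ = 0.0628 / 0.0850 = 0.7385 ⇒ 0.74
d₂ = d₁ − σ√T = 0.7385 − 0.0850 = 0.6535 ⇒ 0.65
exp(−rT) = exp(−0.052·0.25) = 0.9871
N(d₁) = N(0.74) = 0.7704;  N(d₂) = N(0.65) = 0.7422
C = 133·0.7704 − 127·0.9871·0.7422 = 102.4632 − 93.0435 = 9.4197

$9.42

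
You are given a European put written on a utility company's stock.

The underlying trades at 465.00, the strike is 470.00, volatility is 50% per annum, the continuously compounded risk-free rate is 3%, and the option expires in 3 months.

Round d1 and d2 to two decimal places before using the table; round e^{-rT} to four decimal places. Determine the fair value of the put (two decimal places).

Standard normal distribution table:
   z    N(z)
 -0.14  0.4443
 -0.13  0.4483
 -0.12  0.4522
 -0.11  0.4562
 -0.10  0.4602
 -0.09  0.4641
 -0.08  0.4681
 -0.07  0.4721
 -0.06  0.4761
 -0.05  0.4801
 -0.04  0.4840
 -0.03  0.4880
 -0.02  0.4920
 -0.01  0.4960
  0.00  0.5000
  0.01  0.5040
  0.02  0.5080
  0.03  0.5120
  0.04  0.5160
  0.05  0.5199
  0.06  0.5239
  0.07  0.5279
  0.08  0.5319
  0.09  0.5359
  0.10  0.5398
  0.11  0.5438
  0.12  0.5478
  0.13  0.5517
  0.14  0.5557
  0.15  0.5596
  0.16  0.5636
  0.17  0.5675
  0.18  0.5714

47.09

σ√T = 0.5 × 0.5000 = 0.2500
d₁ = [ln(465/470) + (0.03 + ½·0.5²)·0.25] / (σ√T) = (-0.0107 + 0.0387) / 0.2500 = 0.1122 ≈ 0.11
d₂ = 0.1122 − 0.2500 = -0.1378 ≈ -0.14
e^(−rT) = e^(−0.03·0.25) = 0.9925
N(−d₂) = N(0.14) = 0.5557;  N(−d₁) = N(-0.11) = 0.4562
P = 470·0.9925·0.5557 − 465·0.4562 = 259.2202 − 212.1330 = 47.0872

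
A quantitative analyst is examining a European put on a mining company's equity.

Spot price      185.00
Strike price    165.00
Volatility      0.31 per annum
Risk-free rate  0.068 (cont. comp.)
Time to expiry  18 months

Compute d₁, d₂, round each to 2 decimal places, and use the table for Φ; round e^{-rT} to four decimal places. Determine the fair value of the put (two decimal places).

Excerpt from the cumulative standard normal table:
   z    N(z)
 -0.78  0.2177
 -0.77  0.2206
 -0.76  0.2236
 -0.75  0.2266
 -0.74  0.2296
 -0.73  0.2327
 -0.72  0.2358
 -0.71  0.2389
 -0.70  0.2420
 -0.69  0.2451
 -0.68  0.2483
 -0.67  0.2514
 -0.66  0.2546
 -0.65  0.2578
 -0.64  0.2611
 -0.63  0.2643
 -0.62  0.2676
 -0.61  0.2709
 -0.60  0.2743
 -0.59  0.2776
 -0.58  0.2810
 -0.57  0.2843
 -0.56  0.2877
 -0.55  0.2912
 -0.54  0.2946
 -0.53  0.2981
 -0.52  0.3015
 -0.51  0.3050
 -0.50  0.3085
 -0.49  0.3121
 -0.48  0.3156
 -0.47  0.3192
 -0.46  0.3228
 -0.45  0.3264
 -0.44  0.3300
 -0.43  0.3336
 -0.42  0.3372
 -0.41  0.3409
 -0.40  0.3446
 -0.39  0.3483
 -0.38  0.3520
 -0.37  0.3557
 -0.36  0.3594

σ√T = 0.31·√1.5 = 0.3797
d₁ = [ln(185/165) + (0.068 + ½·0.31²)·1.5] / (σ√T) = (0.1144 + 0.1741) / 0.3797 = 0.7598 ≈ 0.76
d₂ = 0.7598 − 0.3797 = 0.3802 ≈ 0.38
exp(−rT) = exp(−0.068·1.5) = 0.9030
N(−d₂) = N(-0.38) = 0.3520;  N(−d₁) = N(-0.76) = 0.2236
P = 165·0.9030·0.3520 − 185·0.2236 = 52.4462 − 41.3660 = 11.0802

11.08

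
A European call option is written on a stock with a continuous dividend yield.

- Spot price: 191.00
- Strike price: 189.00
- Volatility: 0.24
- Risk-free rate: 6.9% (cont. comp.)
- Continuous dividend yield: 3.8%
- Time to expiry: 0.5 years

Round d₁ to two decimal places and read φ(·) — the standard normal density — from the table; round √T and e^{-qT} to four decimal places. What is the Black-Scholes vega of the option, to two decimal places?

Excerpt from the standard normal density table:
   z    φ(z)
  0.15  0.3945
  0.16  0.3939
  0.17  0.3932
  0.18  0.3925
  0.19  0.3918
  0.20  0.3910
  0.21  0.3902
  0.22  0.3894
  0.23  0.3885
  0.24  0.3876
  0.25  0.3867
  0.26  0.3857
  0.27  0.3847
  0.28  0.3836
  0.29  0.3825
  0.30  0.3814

T = 0.5;  σ√T = 0.1697
d₁ = [ln(191/189) + (0.069 − 0.038 + 0.24²/2)·0.5] / 0.1697 = [0.0105 + 0.0299] / 0.1697 = 0.2382 → 0.24
√T = √0.5 = 0.7071
φ(d₁) = φ(0.24) = 0.3876
exp(−qT) = exp(−0.038·0.5) = 0.9812
vega = S·exp(−qT)·φ(d₁)·√T = 191·0.9812·0.3876·0.7071 = 51.3636

51.36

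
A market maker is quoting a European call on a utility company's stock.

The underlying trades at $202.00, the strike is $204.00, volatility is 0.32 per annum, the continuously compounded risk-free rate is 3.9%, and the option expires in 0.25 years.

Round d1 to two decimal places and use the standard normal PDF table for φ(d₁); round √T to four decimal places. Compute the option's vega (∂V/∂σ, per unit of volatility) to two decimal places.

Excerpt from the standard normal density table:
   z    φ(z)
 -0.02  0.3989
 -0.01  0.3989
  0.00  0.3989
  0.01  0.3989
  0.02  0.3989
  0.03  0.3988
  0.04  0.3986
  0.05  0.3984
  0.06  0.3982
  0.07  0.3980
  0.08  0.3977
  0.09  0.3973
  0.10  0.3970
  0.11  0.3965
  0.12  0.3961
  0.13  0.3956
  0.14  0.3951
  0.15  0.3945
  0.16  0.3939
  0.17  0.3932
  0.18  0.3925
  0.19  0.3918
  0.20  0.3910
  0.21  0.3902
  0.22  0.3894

40.17

T = 0.25;  σ√T = 0.1600
d₁ = [ln(202/204) + (0.039 + ½·0.32²)·0.25] / (σ√T) = (-0.0099 + 0.0226) / 0.1600 = 0.0794 → 0.08
√T = √0.25 = 0.5000
φ(d₁) = φ(0.08) = 0.3977
vega = S·φ(d₁)·√T = 202·0.3977·0.5000 = 40.1677
(Vega is the same for a European call and put with the same parameters.)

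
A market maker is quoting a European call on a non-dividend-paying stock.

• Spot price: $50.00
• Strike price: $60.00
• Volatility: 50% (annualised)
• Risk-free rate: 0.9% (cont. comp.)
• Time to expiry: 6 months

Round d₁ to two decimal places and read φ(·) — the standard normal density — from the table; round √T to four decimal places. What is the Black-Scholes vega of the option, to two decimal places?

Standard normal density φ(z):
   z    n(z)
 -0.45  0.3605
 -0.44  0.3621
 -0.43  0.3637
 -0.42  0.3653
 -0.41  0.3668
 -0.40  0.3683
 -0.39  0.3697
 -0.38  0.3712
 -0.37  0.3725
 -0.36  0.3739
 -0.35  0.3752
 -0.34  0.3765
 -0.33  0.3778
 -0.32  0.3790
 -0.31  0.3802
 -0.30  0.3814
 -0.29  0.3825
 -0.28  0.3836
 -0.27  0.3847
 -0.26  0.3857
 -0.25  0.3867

13.36

σ√T = 0.5·√0.5 = 0.3536
d₁ = [ln(50/60) + (0.009 + 0.5²/2)·0.5] / 0.3536 = [-0.1823 + 0.0670] / 0.3536 = -0.3262 → -0.33
√T = √0.5 = 0.7071
φ(d₁) = φ(-0.33) = 0.3778
vega = S·φ(d₁)·√T = 50·0.3778·0.7071 = 13.3571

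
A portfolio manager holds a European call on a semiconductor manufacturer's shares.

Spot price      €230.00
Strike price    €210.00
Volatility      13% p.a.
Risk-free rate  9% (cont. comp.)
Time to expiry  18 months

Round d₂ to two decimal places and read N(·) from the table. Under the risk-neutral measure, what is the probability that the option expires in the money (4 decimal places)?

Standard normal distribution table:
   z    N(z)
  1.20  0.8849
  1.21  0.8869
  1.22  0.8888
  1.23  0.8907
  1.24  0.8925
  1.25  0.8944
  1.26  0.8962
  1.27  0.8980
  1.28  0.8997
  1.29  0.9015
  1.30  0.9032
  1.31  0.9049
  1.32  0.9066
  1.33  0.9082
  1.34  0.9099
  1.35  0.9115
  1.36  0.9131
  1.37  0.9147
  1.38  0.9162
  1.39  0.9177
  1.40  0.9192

σ√T = 0.13·√1.5 = 0.1592
d₁ = [ln(230/210) + (0.09 + 0.13²/2)·1.5] / 0.1592 = [0.0910 + 0.1477] / 0.1592 = 1.4989 → 1.50
d₂ = d₁ − σ√T = 1.4989 − 0.1592 = 1.3397 → 1.34
Pr(exercise) under Q = N(d₂) = 0.9099

0.9099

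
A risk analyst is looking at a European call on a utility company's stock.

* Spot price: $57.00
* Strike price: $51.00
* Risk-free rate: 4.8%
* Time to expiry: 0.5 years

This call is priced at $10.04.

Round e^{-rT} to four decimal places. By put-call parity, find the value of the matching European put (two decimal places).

$2.83

exp(−rT) = exp(−0.048·0.5) = 0.9763
Put-call parity: C − P = S − K·e^(−rT) = 57 − 51·0.9763 = 57 − 49.7913 = 7.2087
P = C − (C − P) = 10.04 − (7.2087) = 2.8313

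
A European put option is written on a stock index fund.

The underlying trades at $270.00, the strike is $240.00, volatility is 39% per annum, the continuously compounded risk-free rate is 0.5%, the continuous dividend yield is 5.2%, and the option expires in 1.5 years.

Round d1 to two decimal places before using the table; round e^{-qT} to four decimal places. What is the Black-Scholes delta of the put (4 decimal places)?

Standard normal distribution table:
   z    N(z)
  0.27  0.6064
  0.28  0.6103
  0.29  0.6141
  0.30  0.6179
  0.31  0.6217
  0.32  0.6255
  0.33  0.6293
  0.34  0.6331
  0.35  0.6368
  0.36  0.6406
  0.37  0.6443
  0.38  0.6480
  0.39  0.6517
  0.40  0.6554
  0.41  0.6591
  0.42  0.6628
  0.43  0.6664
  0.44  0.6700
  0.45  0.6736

-0.3394

σ√T = 0.39·√1.5 = 0.4777
d₁ = [ln(270/240) + (0.005 − 0.052 + 0.39²/2)·1.5] / 0.4777 = [0.1178 + 0.0436] / 0.4777 = 0.3378 which rounds to 0.34
N(d₁) = N(0.34) = 0.6331
Δ_put = exp(−qT)·(N(d₁) − 1) = 0.9250·(0.6331 − 1) = -0.3394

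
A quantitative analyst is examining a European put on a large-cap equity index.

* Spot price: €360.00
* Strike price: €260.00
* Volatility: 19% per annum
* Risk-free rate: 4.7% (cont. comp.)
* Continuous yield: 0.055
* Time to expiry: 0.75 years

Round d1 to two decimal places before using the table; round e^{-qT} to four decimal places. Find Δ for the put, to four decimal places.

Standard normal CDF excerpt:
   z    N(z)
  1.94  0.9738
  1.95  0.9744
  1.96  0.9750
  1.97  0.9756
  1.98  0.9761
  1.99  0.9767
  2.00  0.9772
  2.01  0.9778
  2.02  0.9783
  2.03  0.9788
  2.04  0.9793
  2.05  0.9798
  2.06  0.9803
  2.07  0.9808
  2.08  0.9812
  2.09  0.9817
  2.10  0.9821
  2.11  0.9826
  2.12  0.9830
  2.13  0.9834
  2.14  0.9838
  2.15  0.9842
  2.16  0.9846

σ√T = 0.19 × 0.8660 = 0.1645
d₁ = [ln(360/260) + (0.047 − 0.055 + ½·0.19²)·0.75] / (σ√T) = (0.3254 + 0.0075) / 0.1645 = 2.0235 ≈ 2.02
N(d₁) = N(2.02) = 0.9783
Δ_put = e^(−qT)·(N(d₁) − 1) = 0.9596·(0.9783 − 1) = -0.0208

-0.0208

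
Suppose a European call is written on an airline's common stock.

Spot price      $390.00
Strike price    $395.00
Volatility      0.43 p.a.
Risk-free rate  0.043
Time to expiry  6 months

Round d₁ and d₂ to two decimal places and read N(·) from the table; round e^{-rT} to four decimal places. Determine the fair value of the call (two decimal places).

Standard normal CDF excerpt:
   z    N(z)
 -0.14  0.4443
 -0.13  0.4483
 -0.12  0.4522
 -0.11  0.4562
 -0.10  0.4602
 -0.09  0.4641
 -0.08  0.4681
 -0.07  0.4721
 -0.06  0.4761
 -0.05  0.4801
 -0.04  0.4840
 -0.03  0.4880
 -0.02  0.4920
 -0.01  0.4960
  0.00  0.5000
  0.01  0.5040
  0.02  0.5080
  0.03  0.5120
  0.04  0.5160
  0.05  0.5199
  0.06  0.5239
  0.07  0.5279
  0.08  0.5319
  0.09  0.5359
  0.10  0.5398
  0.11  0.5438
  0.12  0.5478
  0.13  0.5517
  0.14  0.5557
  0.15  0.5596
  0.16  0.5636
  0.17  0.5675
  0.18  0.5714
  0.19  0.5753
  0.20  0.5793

σ√T = 0.43 × 0.7071 = 0.3041
ln(S/K) + (r + σ²/2)T = ln(390/395) + (0.043 + 0.43²/2)·0.5 = -0.0127 + 0.0677 = 0.0550
d₁ = 0.0550 / 0.3041 = 0.1808 → 0.18
d₂ = d₁ − σ√T = 0.1808 − 0.3041 = -0.1232 → -0.12
exp(−rT) = exp(−0.043·0.5) = 0.9787
N(d₁) = N(0.18) = 0.5714;  N(d₂) = N(-0.12) = 0.4522
C = 390·0.5714 − 395·0.9787·0.4522 = 222.8460 − 174.8144 = 48.0316

$48.03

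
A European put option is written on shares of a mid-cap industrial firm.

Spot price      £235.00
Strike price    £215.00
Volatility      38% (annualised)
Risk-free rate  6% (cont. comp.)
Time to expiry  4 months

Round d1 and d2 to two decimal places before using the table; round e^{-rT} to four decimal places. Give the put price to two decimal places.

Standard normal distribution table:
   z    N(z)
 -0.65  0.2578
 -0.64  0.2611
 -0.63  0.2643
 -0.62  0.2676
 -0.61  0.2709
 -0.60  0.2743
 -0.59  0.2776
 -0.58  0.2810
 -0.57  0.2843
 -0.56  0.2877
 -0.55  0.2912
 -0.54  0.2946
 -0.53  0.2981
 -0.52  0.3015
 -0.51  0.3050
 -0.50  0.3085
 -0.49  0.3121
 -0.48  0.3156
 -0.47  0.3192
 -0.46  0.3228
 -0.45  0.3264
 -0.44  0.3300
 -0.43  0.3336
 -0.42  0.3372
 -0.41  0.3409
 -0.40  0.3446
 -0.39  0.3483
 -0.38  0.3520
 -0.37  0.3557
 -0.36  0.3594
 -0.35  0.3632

£9.74

σ√T = 0.38 × 0.5774 = 0.2194
ln(S/K) + (r + σ²/2)T = ln(235/215) + (0.06 + 0.38²/2)·0.3333 = 0.0889 + 0.0441 = 0.1330
d₁ = 0.1330 / 0.2194 = 0.6063 ≈ 0.61
d₂ = d₁ − σ√T = 0.6063 − 0.2194 = 0.3869 ≈ 0.39
exp(−rT) = exp(−0.06·0.3333) = 0.9802
N(−d₂) = N(-0.39) = 0.3483;  N(−d₁) = N(-0.61) = 0.2709
P = 215·0.9802·0.3483 − 235·0.2709 = 73.4018 − 63.6615 = 9.7403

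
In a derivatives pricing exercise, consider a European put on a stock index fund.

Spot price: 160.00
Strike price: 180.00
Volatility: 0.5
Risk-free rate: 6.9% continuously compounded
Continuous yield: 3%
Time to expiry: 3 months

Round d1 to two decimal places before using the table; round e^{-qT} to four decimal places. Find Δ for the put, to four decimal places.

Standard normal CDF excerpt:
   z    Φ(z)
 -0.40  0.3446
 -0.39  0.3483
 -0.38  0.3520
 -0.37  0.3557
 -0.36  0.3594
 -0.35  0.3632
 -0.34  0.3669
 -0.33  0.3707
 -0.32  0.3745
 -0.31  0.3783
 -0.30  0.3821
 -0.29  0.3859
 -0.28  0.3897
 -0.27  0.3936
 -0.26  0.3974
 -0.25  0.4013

σ√T = 0.5 × 0.5000 = 0.2500
d₁ = [ln(160/180) + (0.069 − 0.03 + 0.5²/2)·0.25] / 0.2500 = [-0.1178 + 0.0410] / 0.2500 = -0.3071 ≈ -0.31
N(d₁) = N(-0.31) = 0.3783
Δ_put = exp(−qT)·(N(d₁) − 1) = 0.9925·(0.3783 − 1) = -0.6170

-0.6170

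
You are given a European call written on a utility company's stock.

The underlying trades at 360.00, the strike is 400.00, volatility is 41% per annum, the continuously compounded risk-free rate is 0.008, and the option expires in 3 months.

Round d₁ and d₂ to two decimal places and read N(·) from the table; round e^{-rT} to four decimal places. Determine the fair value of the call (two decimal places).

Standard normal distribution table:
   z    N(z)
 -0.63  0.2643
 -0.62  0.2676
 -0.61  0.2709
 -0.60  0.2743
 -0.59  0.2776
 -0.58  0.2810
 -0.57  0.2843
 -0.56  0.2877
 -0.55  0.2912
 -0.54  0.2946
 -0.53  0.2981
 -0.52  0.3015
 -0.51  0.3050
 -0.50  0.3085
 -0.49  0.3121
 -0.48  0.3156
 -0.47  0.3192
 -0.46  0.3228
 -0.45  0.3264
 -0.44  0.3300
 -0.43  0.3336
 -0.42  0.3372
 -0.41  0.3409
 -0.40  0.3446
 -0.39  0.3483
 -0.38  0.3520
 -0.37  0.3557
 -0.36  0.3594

σ√T = 0.41·√0.25 = 0.2050
d₁ = [ln(360/400) + (0.008 + ½·0.41²)·0.25] / (σ√T) = (-0.1054 + 0.0230) / 0.2050 = -0.4017 which rounds to -0.40
d₂ = -0.4017 − 0.2050 = -0.6067 which rounds to -0.61
e^(−rT) = e^(−0.008·0.25) = 0.9980
C = 360·N(-0.40) − 400·0.9980·N(-0.61) = 360·0.3446 − 400·0.9980·0.2709 = 124.0560 − 108.1433 = 15.9127

15.91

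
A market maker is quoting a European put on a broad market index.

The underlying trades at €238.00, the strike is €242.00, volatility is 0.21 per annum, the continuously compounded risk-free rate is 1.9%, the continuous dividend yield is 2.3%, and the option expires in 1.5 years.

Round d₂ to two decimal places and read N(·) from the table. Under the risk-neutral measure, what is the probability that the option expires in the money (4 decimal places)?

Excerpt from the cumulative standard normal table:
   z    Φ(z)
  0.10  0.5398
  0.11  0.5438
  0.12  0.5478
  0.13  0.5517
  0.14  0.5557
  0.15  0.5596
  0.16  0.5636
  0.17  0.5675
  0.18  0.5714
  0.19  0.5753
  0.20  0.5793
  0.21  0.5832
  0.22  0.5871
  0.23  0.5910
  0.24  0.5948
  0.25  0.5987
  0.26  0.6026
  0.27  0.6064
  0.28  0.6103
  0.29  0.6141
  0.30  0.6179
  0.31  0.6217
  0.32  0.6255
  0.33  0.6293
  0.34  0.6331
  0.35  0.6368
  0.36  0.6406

σ√T = 0.21·√1.5 = 0.2572
ln(S/K) + (r − q + σ²/2)T = ln(238/242) + (0.019 − 0.023 + 0.21²/2)·1.5 = -0.0167 + 0.0271 = 0.0104
d₁ = 0.0104 / 0.2572 = 0.0405 ≈ 0.04
d₂ = d₁ − σ√T = 0.0405 − 0.2572 = -0.2167 ≈ -0.22
Risk-neutral Pr[S_T < K] = N(−d₂) = N(0.22) = 0.5871

0.5871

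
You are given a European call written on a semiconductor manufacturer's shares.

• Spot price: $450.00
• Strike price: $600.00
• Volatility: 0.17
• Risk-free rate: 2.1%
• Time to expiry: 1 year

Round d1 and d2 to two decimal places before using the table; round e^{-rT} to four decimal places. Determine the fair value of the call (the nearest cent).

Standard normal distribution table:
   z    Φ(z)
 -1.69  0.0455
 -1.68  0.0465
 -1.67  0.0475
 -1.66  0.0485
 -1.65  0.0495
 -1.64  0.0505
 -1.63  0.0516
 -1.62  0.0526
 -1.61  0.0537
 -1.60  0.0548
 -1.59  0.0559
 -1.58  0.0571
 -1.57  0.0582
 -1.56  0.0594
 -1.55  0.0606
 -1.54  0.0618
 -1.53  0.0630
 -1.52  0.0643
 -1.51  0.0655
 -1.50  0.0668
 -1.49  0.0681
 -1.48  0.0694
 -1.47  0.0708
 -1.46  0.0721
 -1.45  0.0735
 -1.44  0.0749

σ√T = 0.17·√1 = 0.1700
ln(S/K) + (r + σ²/2)T = ln(450/600) + (0.021 + 0.17²/2)·1 = -0.2877 + 0.0355 = -0.2522
d₁ = -0.2522 / 0.1700 = -1.4837 ≈ -1.48
d₂ = d₁ − σ√T = -1.4837 − 0.1700 = -1.6537 ≈ -1.65
e^(−rT) = e^(−0.021·1) = 0.9792
N(d₁) = N(-1.48) = 0.0694;  N(d₂) = N(-1.65) = 0.0495
C = 450·0.0694 − 600·0.9792·0.0495 = 31.2300 − 29.0822 = 2.1478

$2.15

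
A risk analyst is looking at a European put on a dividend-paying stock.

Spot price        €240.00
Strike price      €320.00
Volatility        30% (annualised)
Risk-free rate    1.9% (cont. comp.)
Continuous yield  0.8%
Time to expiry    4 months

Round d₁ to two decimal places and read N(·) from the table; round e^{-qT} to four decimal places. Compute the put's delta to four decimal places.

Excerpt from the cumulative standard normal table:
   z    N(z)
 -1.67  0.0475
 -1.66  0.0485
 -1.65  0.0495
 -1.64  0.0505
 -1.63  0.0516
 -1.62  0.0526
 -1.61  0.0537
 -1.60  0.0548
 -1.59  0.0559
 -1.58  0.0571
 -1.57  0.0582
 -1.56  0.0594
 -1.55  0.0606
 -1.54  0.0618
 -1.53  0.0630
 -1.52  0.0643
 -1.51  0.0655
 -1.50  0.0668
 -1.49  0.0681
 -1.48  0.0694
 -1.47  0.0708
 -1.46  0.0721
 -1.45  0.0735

-0.9369

σ√T = 0.3 × 0.5774 = 0.1732
ln(S/K) + (r − q + σ²/2)T = ln(240/320) + (0.019 − 0.008 + 0.3²/2)·0.3333 = -0.2877 + 0.0187 = -0.2690
d₁ = -0.2690 / 0.1732 = -1.5532 ⇒ -1.55
N(d₁) = N(-1.55) = 0.0606
Δ_put = e^(−qT)·(N(d₁) − 1) = 0.9973·(0.0606 − 1) = -0.9369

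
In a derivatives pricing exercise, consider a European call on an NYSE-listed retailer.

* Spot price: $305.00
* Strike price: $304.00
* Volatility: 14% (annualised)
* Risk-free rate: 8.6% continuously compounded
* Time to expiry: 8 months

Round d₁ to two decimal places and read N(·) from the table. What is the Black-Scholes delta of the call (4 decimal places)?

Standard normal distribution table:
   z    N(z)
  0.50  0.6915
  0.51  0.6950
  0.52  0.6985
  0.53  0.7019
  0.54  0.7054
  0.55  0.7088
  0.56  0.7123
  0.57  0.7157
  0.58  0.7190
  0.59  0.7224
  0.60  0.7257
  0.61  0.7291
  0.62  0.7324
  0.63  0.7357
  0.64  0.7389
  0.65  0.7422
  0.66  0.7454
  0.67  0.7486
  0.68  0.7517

0.7224

σ√T = 0.14 × 0.8165 = 0.1143
d₁ = [ln(305/304) + (0.086 + 0.14²/2)·0.6667] / 0.1143 = [0.0033 + 0.0639] / 0.1143 = 0.5874 ≈ 0.59
N(d₁) = N(0.59) = 0.7224
Δ_call = N(d₁) = 0.7224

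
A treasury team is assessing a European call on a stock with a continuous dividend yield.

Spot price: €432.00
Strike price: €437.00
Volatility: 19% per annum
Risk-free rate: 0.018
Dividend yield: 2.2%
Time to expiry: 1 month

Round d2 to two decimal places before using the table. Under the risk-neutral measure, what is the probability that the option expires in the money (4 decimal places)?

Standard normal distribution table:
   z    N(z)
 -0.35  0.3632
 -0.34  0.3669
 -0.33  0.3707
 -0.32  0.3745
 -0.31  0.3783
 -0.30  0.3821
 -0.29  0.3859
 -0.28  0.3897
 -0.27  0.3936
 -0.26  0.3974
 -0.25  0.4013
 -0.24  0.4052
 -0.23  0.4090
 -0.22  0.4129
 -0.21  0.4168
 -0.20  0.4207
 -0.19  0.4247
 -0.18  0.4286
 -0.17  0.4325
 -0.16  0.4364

0.4052

σ√T = 0.19 × 0.2887 = 0.0548
ln(S/K) + (r − q + σ²/2)T = ln(432/437) + (0.018 − 0.022 + 0.19²/2)·0.08333 = -0.0115 + 0.0012 = -0.0103
d₁ = -0.0103 / 0.0548 = -0.1885 ≈ -0.19
d₂ = d₁ − σ√T = -0.1885 − 0.0548 = -0.2433 ≈ -0.24
Risk-neutral Pr[S_T > K] = N(d₂) = N(-0.24) = 0.4052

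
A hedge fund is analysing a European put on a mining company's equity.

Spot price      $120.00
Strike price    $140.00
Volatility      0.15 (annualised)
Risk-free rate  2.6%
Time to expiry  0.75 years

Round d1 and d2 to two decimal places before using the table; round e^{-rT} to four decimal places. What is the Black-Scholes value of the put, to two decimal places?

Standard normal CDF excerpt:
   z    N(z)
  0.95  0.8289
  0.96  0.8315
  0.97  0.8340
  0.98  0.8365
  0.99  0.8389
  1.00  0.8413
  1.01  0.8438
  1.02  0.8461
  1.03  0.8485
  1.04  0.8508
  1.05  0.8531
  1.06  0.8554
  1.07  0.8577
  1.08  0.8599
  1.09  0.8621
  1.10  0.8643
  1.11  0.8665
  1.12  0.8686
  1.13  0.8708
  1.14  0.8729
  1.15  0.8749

$18.59

σ√T = 0.15·√0.75 = 0.1299
d₁ = [ln(120/140) + (0.026 + 0.15²/2)·0.75] / 0.1299 = [-0.1542 + 0.0279] / 0.1299 = -0.9716 ≈ -0.97
d₂ = d₁ − σ√T = -0.9716 − 0.1299 = -1.1015 ≈ -1.10
exp(−rT) = exp(−0.026·0.75) = 0.9807
N(−d₂) = N(1.10) = 0.8643;  N(−d₁) = N(0.97) = 0.8340
P = 140·0.9807·0.8643 − 120·0.8340 = 118.6667 − 100.0800 = 18.5867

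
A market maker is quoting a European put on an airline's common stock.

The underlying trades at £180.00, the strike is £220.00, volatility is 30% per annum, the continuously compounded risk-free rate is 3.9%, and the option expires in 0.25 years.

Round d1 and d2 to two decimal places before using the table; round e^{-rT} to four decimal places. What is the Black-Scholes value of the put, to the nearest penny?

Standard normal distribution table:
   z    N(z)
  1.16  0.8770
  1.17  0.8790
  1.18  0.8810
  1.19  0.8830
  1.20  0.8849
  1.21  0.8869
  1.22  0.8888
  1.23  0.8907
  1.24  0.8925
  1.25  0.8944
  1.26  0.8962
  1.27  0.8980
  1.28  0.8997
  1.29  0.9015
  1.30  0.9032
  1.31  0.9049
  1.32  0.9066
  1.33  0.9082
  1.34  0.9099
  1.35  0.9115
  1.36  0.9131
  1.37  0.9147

σ√T = 0.3·√0.25 = 0.1500
ln(S/K) + (r + σ²/2)T = ln(180/220) + (0.039 + 0.3²/2)·0.25 = -0.2007 + 0.0210 = -0.1797
d₁ = -0.1797 / 0.1500 = -1.1978 ⇒ -1.20
d₂ = d₁ − σ√T = -1.1978 − 0.1500 = -1.3478 ⇒ -1.35
exp(−rT) = exp(−0.039·0.25) = 0.9903
N(−d₂) = N(1.35) = 0.9115;  N(−d₁) = N(1.20) = 0.8849
P = 220·0.9903·0.9115 − 180·0.8849 = 198.5849 − 159.2820 = 39.3029

£39.30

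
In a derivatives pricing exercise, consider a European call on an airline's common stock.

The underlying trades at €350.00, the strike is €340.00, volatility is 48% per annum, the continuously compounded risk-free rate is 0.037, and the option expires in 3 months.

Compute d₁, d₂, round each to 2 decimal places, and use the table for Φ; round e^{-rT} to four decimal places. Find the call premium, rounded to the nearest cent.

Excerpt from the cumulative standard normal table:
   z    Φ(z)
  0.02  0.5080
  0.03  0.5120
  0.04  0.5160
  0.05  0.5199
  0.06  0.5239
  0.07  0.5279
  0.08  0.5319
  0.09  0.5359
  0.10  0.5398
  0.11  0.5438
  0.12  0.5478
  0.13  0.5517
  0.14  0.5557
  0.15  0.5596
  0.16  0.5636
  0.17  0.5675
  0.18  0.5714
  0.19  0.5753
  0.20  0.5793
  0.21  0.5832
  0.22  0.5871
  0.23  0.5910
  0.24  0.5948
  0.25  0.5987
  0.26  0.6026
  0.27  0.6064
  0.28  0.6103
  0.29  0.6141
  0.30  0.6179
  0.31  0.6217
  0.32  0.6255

σ√T = 0.48·√0.25 = 0.2400
d₁ = [ln(350/340) + (0.037 + ½·0.48²)·0.25] / (σ√T) = (0.0290 + 0.0381) / 0.2400 = 0.2793 ≈ 0.28
d₂ = 0.2793 − 0.2400 = 0.0393 ≈ 0.04
exp(−rT) = exp(−0.037·0.25) = 0.9908
N(d₁) = N(0.28) = 0.6103;  N(d₂) = N(0.04) = 0.5160
C = 350·0.6103 − 340·0.9908·0.5160 = 213.6050 − 173.8260 = 39.7790

€39.78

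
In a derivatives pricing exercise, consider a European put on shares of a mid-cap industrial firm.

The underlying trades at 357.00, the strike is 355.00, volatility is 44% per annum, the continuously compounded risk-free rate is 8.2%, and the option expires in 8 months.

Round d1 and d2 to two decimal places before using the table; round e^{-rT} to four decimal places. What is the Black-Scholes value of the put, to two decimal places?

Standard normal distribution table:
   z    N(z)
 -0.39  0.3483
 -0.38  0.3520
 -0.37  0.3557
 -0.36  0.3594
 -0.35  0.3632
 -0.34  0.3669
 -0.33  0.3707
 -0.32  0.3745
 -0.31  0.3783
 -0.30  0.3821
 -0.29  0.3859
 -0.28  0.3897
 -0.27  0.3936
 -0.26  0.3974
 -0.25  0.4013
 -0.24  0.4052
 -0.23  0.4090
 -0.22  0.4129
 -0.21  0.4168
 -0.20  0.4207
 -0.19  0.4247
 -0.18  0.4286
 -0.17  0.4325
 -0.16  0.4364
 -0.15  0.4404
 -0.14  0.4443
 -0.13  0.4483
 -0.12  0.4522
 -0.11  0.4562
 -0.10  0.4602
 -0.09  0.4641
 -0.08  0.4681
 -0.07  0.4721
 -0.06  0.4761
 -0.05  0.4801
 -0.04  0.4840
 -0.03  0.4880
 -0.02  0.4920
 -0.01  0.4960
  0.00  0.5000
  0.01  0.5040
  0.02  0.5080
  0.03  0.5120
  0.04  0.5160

σ√T = 0.44·√0.6667 = 0.3593
ln(S/K) + (r + σ²/2)T = ln(357/355) + (0.082 + 0.44²/2)·0.6667 = 0.0056 + 0.1192 = 0.1248
d₁ = 0.1248 / 0.3593 = 0.3474 → 0.35
d₂ = d₁ − σ√T = 0.3474 − 0.3593 = -0.0118 → -0.01
e^(−rT) = e^(−0.082·0.6667) = 0.9468
P = 355·0.9468·N(0.01) − 357·N(-0.35) = 355·0.9468·0.5040 − 357·0.3632 = 169.4015 − 129.6624 = 39.7391

39.74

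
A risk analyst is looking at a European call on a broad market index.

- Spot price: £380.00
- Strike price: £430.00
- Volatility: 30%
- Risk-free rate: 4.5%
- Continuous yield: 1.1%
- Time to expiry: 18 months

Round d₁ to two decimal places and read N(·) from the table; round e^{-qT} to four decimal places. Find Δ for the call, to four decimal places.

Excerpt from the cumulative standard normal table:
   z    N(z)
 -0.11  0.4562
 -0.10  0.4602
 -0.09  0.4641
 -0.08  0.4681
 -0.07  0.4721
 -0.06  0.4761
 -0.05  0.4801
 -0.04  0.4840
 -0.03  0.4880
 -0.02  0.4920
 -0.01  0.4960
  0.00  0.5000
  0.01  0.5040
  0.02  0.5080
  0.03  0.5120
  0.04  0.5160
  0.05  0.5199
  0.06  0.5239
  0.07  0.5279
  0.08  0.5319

σ√T = 0.3·√1.5 = 0.3674
d₁ = [ln(380/430) + (0.045 − 0.011 + 0.3²/2)·1.5] / 0.3674 = [-0.1236 + 0.1185] / 0.3674 = -0.0139 ⇒ -0.01
N(d₁) = N(-0.01) = 0.4960
Δ_call = exp(−qT)·N(d₁) = 0.9836·0.4960 = 0.4879

0.4879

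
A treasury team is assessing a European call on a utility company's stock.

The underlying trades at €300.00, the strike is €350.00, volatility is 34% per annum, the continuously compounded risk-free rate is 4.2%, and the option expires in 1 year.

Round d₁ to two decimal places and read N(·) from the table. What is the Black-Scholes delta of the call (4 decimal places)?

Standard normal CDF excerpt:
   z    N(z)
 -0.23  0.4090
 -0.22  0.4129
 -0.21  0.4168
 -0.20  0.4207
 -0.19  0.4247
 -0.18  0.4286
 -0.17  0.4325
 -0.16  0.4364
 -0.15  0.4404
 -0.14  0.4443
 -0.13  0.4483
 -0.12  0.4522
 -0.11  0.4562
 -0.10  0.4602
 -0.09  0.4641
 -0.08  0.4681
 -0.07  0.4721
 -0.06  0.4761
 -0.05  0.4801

0.4364

σ√T = 0.34·√1 = 0.3400
d₁ = [ln(300/350) + (0.042 + 0.34²/2)·1] / 0.3400 = [-0.1542 + 0.0998] / 0.3400 = -0.1599 which rounds to -0.16
N(d₁) = N(-0.16) = 0.4364
Δ_call = N(d₁) = 0.4364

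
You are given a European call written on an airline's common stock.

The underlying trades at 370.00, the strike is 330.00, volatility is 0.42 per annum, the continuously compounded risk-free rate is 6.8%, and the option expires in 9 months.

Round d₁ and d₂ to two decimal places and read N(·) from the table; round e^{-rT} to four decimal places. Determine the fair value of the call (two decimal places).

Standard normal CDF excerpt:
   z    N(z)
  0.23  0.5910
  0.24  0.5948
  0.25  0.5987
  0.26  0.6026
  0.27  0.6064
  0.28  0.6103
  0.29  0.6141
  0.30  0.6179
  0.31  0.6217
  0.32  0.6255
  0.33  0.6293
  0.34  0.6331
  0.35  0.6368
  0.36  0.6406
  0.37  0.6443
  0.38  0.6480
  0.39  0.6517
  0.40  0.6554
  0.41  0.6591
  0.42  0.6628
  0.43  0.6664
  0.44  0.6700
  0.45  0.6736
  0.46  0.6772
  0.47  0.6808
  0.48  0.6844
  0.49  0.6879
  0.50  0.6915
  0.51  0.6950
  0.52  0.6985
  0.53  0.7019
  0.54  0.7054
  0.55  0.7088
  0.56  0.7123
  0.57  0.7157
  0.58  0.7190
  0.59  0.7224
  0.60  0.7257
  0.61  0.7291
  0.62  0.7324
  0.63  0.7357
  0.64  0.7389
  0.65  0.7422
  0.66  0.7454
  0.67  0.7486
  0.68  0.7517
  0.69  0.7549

83.23

T = 0.75;  σ√T = 0.3637
d₁ = [ln(370/330) + (0.068 + ½·0.42²)·0.75] / (σ√T) = (0.1144 + 0.1172) / 0.3637 = 0.6366 → 0.64
d₂ = 0.6366 − 0.3637 = 0.2729 → 0.27
exp(−rT) = exp(−0.068·0.75) = 0.9503
N(d₁) = N(0.64) = 0.7389;  N(d₂) = N(0.27) = 0.6064
C = 370·0.7389 − 330·0.9503·0.6064 = 273.3930 − 190.1664 = 83.2266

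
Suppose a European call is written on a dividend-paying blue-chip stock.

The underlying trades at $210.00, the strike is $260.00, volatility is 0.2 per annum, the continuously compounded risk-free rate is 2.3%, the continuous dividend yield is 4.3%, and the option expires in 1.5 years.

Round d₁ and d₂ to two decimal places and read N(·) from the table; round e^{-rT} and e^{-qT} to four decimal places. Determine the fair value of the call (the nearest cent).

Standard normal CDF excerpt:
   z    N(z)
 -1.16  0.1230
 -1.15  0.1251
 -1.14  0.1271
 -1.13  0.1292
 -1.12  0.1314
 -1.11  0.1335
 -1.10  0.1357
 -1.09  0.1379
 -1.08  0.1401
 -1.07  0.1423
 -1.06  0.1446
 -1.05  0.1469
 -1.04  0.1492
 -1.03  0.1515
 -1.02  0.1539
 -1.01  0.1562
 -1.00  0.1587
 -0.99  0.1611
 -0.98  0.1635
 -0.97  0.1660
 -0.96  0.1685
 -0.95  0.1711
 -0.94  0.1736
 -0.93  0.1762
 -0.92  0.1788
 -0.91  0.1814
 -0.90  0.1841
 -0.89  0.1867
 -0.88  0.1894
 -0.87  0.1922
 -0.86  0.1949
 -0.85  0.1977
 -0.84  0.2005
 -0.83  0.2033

σ√T = 0.2·√1.5 = 0.2449
ln(S/K) + (r − q + σ²/2)T = ln(210/260) + (0.023 − 0.043 + 0.2²/2)·1.5 = -0.2136 + 0.0000 = -0.2136
d₁ = -0.2136 / 0.2449 = -0.8719 → -0.87
d₂ = d₁ − σ√T = -0.8719 − 0.2449 = -1.1169 → -1.12
exp(−qT) = exp(−0.043·1.5) = 0.9375;  exp(−rT) = exp(−0.023·1.5) = 0.9661
N(d₁) = N(-0.87) = 0.1922;  N(d₂) = N(-1.12) = 0.1314
C = 210·0.9375·0.1922 − 260·0.9661·0.1314 = 37.8394 − 33.0058 = 4.8335

$4.83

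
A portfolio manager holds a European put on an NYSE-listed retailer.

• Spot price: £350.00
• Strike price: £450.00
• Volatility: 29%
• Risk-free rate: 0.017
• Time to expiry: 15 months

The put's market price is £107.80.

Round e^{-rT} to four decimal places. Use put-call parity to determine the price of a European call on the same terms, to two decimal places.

exp(−rT) = exp(−0.017·1.25) = 0.9790
Put-call parity: C − P = S − K·e^(−rT) = 350 − 450·0.9790 = 350 − 440.5500 = -90.5500
C = P + (C − P) = 107.80 + (-90.5500) = 17.2500

£17.25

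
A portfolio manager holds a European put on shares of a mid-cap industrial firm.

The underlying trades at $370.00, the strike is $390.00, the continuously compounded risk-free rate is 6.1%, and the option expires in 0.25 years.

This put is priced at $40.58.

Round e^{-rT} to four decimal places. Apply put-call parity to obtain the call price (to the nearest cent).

e^(−rT) = e^(−0.061·0.25) = 0.9849
Put-call parity: C − P = S − K·e^(−rT) = 370 − 390·0.9849 = 370 − 384.1110 = -14.1110
C = P + (C − P) = 40.58 + (-14.1110) = 26.4690

$26.47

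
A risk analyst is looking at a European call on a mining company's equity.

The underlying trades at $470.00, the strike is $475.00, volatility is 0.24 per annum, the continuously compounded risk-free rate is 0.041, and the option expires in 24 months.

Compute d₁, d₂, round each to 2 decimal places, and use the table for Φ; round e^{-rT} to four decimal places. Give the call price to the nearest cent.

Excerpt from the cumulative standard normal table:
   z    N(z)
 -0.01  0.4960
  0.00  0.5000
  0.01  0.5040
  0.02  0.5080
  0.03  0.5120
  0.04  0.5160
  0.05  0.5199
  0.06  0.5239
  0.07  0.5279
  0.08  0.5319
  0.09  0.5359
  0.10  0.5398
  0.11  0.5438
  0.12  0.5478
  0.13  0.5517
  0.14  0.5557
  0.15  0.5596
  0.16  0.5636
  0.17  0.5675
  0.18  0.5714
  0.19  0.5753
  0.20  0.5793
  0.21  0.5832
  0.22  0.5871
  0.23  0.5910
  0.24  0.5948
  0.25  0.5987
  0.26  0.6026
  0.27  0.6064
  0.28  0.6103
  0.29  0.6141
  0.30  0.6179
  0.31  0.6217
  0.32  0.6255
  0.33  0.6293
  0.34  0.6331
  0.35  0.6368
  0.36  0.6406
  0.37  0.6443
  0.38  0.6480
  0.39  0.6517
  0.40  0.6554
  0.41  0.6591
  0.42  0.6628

T = 2;  σ√T = 0.3394
d₁ = [ln(470/475) + (0.041 + 0.24²/2)·2] / 0.3394 = [-0.0106 + 0.1396] / 0.3394 = 0.3801 which rounds to 0.38
d₂ = d₁ − σ√T = 0.3801 − 0.3394 = 0.0407 which rounds to 0.04
e^(−rT) = e^(−0.041·2) = 0.9213
N(d₁) = N(0.38) = 0.6480;  N(d₂) = N(0.04) = 0.5160
C = 470·0.6480 − 475·0.9213·0.5160 = 304.5600 − 225.8106 = 78.7494

$78.75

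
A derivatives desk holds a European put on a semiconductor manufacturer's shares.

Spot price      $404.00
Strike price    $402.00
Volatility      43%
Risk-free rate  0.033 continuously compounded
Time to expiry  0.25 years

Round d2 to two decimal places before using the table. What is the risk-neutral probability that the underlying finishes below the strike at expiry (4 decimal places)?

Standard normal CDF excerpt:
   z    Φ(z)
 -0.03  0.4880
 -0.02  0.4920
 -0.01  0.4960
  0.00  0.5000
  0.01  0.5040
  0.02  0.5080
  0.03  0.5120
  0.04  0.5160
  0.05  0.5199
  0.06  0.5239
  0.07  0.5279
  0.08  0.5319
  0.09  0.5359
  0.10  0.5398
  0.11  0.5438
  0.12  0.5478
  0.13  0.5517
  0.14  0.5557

0.5199

T = 0.25;  σ√T = 0.2150
d₁ = [ln(404/402) + (0.033 + ½·0.43²)·0.25] / (σ√T) = (0.0050 + 0.0314) / 0.2150 = 0.1690 → 0.17
d₂ = 0.1690 − 0.2150 = -0.0460 → -0.05
Pr(exercise) under Q = N(−d₂) = N(0.05) = 0.5199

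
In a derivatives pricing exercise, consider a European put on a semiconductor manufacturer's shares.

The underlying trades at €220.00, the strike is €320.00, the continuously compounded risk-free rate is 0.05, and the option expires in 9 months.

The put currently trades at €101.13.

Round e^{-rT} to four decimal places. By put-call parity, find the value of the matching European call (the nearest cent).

exp(−rT) = exp(−0.05·0.75) = 0.9632
Put-call parity: C − P = S − K·e^(−rT) = 220 − 320·0.9632 = 220 − 308.2240 = -88.2240
C = P + (C − P) = 101.13 + (-88.2240) = 12.9060

€12.91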